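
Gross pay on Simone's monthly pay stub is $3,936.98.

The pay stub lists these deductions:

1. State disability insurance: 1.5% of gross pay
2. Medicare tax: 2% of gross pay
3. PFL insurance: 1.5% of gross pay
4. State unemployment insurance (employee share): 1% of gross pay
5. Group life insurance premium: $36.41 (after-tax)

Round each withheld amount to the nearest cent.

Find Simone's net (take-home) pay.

Medicare tax: $3,936.98 × 0.02 = $78.74
PFL insurance: $3,936.98 × 0.015 = $59.05
State unemployment insurance (employee share): $3,936.98 × 0.01 = $39.37
State disability insurance: $3,936.98 × 0.015 = $59.05
Group life insurance premium: $36.41
Total deductions = $78.74 + $59.05 + $39.37 + $59.05 + $36.41 = $272.62
Net pay = $3,936.98 − $272.62 = $3,664.36

$3,664.36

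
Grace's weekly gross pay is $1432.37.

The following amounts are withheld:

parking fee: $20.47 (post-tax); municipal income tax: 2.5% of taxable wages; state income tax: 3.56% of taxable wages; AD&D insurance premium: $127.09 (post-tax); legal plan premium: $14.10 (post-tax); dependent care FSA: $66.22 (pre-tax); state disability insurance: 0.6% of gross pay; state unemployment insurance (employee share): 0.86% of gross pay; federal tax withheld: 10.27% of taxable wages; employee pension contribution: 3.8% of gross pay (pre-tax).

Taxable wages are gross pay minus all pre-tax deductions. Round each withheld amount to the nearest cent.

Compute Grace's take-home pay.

Dependent care FSA: $66.22
Employee pension contribution: $1432.37 × 0.038 = $54.43
Pre-tax total = $66.22 + $54.43 = $120.65
Taxable wages = $1432.37 − $120.65 = $1311.72
Municipal income tax: $1311.72 × 0.025 = $32.79
Federal tax withheld: $1311.72 × 0.1027 = $134.71
State income tax: $1311.72 × 0.0356 = $46.70
State disability insurance: $1432.37 × 0.006 = $8.59
State unemployment insurance (employee share): $1432.37 × 0.0086 = $12.32
Parking fee: $20.47
AD&D insurance premium: $127.09
Legal plan premium: $14.10
Total deductions = $66.22 + $54.43 + $32.79 + $134.71 + $46.70 + $8.59 + $12.32 + $20.47 + $127.09 + $14.10 = $517.42
Net pay = $1432.37 − $517.42 = $914.95

$914.95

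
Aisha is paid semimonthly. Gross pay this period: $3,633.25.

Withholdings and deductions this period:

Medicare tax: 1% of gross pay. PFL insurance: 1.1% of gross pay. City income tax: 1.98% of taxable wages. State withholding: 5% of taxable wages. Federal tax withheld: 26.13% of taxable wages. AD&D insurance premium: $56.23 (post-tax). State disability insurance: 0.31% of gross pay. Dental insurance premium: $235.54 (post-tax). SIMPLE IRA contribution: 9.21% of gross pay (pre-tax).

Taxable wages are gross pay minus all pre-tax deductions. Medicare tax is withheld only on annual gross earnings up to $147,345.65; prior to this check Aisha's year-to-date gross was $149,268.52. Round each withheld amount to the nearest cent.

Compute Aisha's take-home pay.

$1,863.46

SIMPLE IRA contribution: $3,633.25 × 0.0921 = $334.62
Taxable wages = $3,633.25 − $334.62 = $3,298.63
City income tax: $3,298.63 × 0.0198 = $65.31
Federal tax withheld: $3,298.63 × 0.2613 = $861.93
State withholding: $3,298.63 × 0.05 = $164.93
Medicare tax: annual cap $147,345.65 already reached (YTD $149,268.52), so $0.00
PFL insurance: $3,633.25 × 0.011 = $39.97
State disability insurance: $3,633.25 × 0.0031 = $11.26
Dental insurance premium: $235.54
AD&D insurance premium: $56.23
Total deductions = $334.62 + $65.31 + $861.93 + $164.93 + $0.00 + $39.97 + $11.26 + $235.54 + $56.23 = $1,769.79
Net pay = $3,633.25 − $1,769.79 = $1,863.46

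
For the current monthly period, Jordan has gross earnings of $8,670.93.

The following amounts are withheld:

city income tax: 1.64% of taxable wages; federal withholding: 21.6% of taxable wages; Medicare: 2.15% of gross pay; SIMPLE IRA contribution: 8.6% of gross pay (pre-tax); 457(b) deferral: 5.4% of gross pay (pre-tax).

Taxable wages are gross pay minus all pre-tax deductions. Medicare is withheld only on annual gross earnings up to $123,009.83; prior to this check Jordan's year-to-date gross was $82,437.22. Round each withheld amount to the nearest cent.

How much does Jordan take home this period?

$5,537.58

457(b) deferral: $8,670.93 × 0.054 = $468.23
SIMPLE IRA contribution: $8,670.93 × 0.086 = $745.70
Pre-tax total = $468.23 + $745.70 = $1,213.93
Taxable wages = $8,670.93 − $1,213.93 = $7,457.00
Federal withholding: $7,457.00 × 0.216 = $1,610.71
City income tax: $7,457.00 × 0.0164 = $122.29
Medicare: cap not yet reached, full $8,670.93 is subject → $8,670.93 × 0.0215 = $186.42
Total deductions = $468.23 + $745.70 + $1,610.71 + $122.29 + $186.42 = $3,133.35
Net pay = $8,670.93 − $3,133.35 = $5,537.58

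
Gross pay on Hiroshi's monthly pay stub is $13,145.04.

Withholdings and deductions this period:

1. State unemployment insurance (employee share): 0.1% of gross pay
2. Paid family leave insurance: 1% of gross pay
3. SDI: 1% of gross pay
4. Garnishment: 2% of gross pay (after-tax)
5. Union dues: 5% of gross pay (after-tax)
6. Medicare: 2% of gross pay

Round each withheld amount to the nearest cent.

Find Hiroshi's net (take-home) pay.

Medicare: $13,145.04 × 0.02 = $262.90
Paid family leave insurance: $13,145.04 × 0.01 = $131.45
State unemployment insurance (employee share): $13,145.04 × 0.001 = $13.15
SDI: $13,145.04 × 0.01 = $131.45
Union dues: $13,145.04 × 0.05 = $657.25
Garnishment: $13,145.04 × 0.02 = $262.90
Total deductions = $262.90 + $131.45 + $13.15 + $131.45 + $657.25 + $262.90 = $1,459.10
Net pay = $13,145.04 − $1,459.10 = $11,685.94

$11,685.94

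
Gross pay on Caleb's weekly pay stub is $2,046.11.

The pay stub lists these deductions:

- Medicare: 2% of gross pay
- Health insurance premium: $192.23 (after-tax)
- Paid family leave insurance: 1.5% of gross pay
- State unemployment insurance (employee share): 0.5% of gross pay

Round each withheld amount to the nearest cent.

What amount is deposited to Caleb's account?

Medicare: $2,046.11 × 0.02 = $40.92
Paid family leave insurance: $2,046.11 × 0.015 = $30.69
State unemployment insurance (employee share): $2,046.11 × 0.005 = $10.23
Health insurance premium: $192.23
Total deductions = $40.92 + $30.69 + $10.23 + $192.23 = $274.07
Net pay = $2,046.11 − $274.07 = $1,772.04

$1,772.04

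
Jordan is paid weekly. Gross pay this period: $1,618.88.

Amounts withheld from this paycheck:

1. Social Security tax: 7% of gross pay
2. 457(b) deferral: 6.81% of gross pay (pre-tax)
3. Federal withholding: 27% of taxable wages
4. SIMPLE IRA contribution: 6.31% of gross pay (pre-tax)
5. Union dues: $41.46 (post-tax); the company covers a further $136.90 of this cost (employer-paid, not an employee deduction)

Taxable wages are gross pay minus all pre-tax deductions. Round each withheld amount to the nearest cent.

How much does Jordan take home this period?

$871.95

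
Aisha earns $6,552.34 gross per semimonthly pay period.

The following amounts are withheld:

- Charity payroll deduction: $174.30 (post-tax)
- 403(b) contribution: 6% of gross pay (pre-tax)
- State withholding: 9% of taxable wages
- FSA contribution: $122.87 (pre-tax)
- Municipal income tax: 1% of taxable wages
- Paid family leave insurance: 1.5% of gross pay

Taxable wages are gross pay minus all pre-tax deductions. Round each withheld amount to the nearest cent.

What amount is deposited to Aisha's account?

FSA contribution: $122.87
403(b) contribution: $6,552.34 × 0.06 = $393.14
Pre-tax total = $122.87 + $393.14 = $516.01
Taxable wages = $6,552.34 − $516.01 = $6,036.33
Municipal income tax: $6,036.33 × 0.01 = $60.36
State withholding: $6,036.33 × 0.09 = $543.27
Paid family leave insurance: $6,552.34 × 0.015 = $98.29
Charity payroll deduction: $174.30
Total deductions = $122.87 + $393.14 + $60.36 + $543.27 + $98.29 + $174.30 = $1,392.23
Net pay = $6,552.34 − $1,392.23 = $5,160.11

$5,160.11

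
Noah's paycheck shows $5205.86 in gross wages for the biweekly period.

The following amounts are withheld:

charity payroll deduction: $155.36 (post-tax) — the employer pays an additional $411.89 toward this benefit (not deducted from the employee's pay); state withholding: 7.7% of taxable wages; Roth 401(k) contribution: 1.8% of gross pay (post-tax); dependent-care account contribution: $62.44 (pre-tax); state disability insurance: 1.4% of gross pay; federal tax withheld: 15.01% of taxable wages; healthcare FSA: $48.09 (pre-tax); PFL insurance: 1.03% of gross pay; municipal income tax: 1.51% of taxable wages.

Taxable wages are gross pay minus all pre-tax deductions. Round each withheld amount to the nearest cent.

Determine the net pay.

$3485.67

Dependent-care account contribution: $62.44
Healthcare FSA: $48.09
Pre-tax total = $62.44 + $48.09 = $110.53
Taxable wages = $5205.86 − $110.53 = $5095.33
State withholding: $5095.33 × 0.077 = $392.34
Municipal income tax: $5095.33 × 0.0151 = $76.94
Federal tax withheld: $5095.33 × 0.1501 = $764.81
State disability insurance: $5205.86 × 0.014 = $72.88
PFL insurance: $5205.86 × 0.0103 = $53.62
Roth 401(k) contribution: $5205.86 × 0.018 = $93.71
Charity payroll deduction: $155.36
(Employer's $411.89 toward charity payroll deduction is not withheld from the employee.)
Total deductions = $62.44 + $48.09 + $392.34 + $76.94 + $764.81 + $72.88 + $53.62 + $93.71 + $155.36 = $1720.19
Net pay = $5205.86 − $1720.19 = $3485.67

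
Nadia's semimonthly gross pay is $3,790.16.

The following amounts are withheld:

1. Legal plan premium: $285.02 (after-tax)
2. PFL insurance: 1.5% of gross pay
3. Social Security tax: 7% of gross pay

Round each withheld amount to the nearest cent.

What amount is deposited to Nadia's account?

$3,182.98

PFL insurance: $3,790.16 × 0.015 = $56.85
Social Security tax: $3,790.16 × 0.07 = $265.31
Legal plan premium: $285.02
Total deductions = $56.85 + $265.31 + $285.02 = $607.18
Net pay = $3,790.16 − $607.18 = $3,182.98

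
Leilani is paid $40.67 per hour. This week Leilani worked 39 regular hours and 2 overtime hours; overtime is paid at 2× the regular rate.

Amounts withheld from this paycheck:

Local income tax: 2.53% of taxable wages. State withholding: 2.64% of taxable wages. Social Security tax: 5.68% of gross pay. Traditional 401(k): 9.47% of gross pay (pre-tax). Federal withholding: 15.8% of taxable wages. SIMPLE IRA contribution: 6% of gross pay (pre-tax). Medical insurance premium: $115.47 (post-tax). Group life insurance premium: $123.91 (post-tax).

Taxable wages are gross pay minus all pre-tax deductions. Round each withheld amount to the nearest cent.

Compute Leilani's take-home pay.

$829.56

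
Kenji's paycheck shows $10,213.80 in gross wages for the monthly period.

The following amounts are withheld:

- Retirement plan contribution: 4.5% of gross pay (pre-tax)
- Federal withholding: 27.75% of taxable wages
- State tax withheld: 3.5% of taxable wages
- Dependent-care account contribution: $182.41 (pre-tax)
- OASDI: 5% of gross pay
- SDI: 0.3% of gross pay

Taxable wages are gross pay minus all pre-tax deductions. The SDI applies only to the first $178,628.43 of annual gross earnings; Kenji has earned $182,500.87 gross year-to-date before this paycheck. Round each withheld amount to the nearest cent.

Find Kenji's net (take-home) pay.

Retirement plan contribution: $10,213.80 × 0.045 = $459.62
Dependent-care account contribution: $182.41
Pre-tax total = $459.62 + $182.41 = $642.03
Taxable wages = $10,213.80 − $642.03 = $9,571.77
State tax withheld: $9,571.77 × 0.035 = $335.01
Federal withholding: $9,571.77 × 0.2775 = $2,656.17
SDI: annual cap $178,628.43 already reached (YTD $182,500.87), so $0.00
OASDI: $10,213.80 × 0.05 = $510.69
Total deductions = $459.62 + $182.41 + $335.01 + $2,656.17 + $0.00 + $510.69 = $4,143.90
Net pay = $10,213.80 − $4,143.90 = $6,069.90

$6,069.90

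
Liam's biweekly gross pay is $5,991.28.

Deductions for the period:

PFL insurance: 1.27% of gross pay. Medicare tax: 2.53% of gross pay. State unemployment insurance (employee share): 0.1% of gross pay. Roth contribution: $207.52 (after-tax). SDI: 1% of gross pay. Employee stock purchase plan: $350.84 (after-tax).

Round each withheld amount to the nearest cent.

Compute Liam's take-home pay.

$5,139.35

Medicare tax: $5,991.28 × 0.0253 = $151.58
SDI: $5,991.28 × 0.01 = $59.91
PFL insurance: $5,991.28 × 0.0127 = $76.09
State unemployment insurance (employee share): $5,991.28 × 0.001 = $5.99
Roth contribution: $207.52
Employee stock purchase plan: $350.84
Total deductions = $151.58 + $59.91 + $76.09 + $5.99 + $207.52 + $350.84 = $851.93
Net pay = $5,991.28 − $851.93 = $5,139.35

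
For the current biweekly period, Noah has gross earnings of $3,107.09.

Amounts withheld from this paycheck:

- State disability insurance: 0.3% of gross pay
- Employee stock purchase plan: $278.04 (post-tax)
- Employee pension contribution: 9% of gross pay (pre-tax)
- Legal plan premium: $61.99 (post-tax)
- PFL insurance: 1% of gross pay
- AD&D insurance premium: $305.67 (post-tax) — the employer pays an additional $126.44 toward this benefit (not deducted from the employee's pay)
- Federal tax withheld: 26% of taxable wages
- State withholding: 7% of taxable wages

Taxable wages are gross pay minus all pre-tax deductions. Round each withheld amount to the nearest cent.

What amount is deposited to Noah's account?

$1,208.30

Employee pension contribution: $3,107.09 × 0.09 = $279.64
Taxable wages = $3,107.09 − $279.64 = $2,827.45
Federal tax withheld: $2,827.45 × 0.26 = $735.14
State withholding: $2,827.45 × 0.07 = $197.92
State disability insurance: $3,107.09 × 0.003 = $9.32
PFL insurance: $3,107.09 × 0.01 = $31.07
Employee stock purchase plan: $278.04
Legal plan premium: $61.99
AD&D insurance premium: $305.67
(Employer's $126.44 toward AD&D insurance premium is not withheld from the employee.)
Total deductions = $279.64 + $735.14 + $197.92 + $9.32 + $31.07 + $278.04 + $61.99 + $305.67 = $1,898.79
Net pay = $3,107.09 − $1,898.79 = $1,208.30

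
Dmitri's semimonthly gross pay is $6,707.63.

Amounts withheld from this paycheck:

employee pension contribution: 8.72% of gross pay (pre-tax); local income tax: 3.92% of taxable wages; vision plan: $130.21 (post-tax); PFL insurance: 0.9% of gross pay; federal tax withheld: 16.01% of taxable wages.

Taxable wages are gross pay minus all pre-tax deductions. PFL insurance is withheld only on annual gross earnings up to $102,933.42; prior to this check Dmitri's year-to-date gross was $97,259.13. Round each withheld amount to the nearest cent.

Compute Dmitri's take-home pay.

$4,721.18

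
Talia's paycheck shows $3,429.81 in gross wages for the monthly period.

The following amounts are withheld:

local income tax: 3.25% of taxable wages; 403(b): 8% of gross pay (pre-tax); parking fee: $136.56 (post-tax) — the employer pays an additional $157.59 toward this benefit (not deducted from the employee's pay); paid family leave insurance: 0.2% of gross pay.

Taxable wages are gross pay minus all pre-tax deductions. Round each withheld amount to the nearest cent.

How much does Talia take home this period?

403(b): $3,429.81 × 0.08 = $274.38
Taxable wages = $3,429.81 − $274.38 = $3,155.43
Local income tax: $3,155.43 × 0.0325 = $102.55
Paid family leave insurance: $3,429.81 × 0.002 = $6.86
Parking fee: $136.56
(Employer's $157.59 toward parking fee is not withheld from the employee.)
Total deductions = $274.38 + $102.55 + $6.86 + $136.56 = $520.35
Net pay = $3,429.81 − $520.35 = $2,909.46

$2,909.46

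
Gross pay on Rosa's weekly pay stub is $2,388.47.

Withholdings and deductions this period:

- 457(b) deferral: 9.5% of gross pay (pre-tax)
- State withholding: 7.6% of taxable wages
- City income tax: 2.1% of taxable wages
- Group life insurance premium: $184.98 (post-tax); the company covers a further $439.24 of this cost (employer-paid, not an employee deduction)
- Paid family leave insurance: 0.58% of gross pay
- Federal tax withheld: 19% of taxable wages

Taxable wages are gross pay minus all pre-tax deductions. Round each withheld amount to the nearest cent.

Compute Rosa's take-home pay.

$1,342.37

457(b) deferral: $2,388.47 × 0.095 = $226.90
Taxable wages = $2,388.47 − $226.90 = $2,161.57
State withholding: $2,161.57 × 0.076 = $164.28
Federal tax withheld: $2,161.57 × 0.19 = $410.70
City income tax: $2,161.57 × 0.021 = $45.39
Paid family leave insurance: $2,388.47 × 0.0058 = $13.85
Group life insurance premium: $184.98
(Employer's $439.24 toward group life insurance premium is not withheld from the employee.)
Total deductions = $226.90 + $164.28 + $410.70 + $45.39 + $13.85 + $184.98 = $1,046.10
Net pay = $2,388.47 − $1,046.10 = $1,342.37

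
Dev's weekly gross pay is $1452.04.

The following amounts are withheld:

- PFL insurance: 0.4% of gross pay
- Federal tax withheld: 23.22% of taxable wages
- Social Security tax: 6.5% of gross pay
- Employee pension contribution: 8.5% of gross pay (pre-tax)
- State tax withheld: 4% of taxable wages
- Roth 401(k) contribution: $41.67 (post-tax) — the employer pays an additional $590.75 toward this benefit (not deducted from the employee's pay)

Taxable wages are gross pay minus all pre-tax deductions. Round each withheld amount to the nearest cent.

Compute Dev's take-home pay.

Employee pension contribution: $1452.04 × 0.085 = $123.42
Taxable wages = $1452.04 − $123.42 = $1328.62
Federal tax withheld: $1328.62 × 0.2322 = $308.51
State tax withheld: $1328.62 × 0.04 = $53.14
Social Security tax: $1452.04 × 0.065 = $94.38
PFL insurance: $1452.04 × 0.004 = $5.81
Roth 401(k) contribution: $41.67
(Employer's $590.75 toward Roth 401(k) contribution is not withheld from the employee.)
Total deductions = $123.42 + $308.51 + $53.14 + $94.38 + $5.81 + $41.67 = $626.93
Net pay = $1452.04 − $626.93 = $825.11

$825.11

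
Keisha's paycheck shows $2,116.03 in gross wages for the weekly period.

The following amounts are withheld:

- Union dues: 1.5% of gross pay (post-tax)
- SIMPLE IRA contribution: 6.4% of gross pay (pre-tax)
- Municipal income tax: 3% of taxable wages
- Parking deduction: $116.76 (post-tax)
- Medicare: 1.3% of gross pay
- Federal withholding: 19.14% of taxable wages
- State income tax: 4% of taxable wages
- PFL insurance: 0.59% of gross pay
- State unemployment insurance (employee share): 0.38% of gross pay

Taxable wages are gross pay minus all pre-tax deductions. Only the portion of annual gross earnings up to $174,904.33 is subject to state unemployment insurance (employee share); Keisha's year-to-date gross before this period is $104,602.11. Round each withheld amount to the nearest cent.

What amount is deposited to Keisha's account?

SIMPLE IRA contribution: $2,116.03 × 0.064 = $135.43
Taxable wages = $2,116.03 − $135.43 = $1,980.60
Municipal income tax: $1,980.60 × 0.03 = $59.42
Federal withholding: $1,980.60 × 0.1914 = $379.09
State income tax: $1,980.60 × 0.04 = $79.22
PFL insurance: $2,116.03 × 0.0059 = $12.48
Medicare: $2,116.03 × 0.013 = $27.51
State unemployment insurance (employee share): cap not yet reached, full $2,116.03 is subject → $2,116.03 × 0.0038 = $8.04
Parking deduction: $116.76
Union dues: $2,116.03 × 0.015 = $31.74
Total deductions = $135.43 + $59.42 + $379.09 + $79.22 + $12.48 + $27.51 + $8.04 + $116.76 + $31.74 = $849.69
Net pay = $2,116.03 − $849.69 = $1,266.34

$1,266.34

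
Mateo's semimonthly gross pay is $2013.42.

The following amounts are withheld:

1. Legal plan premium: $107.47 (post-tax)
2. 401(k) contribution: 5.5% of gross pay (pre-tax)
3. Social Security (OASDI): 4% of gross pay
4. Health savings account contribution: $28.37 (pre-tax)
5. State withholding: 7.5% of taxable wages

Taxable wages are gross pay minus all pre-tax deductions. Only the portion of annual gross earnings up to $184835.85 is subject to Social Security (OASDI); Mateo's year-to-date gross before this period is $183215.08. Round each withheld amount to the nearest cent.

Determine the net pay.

Health savings account contribution: $28.37
401(k) contribution: $2013.42 × 0.055 = $110.74
Pre-tax total = $28.37 + $110.74 = $139.11
Taxable wages = $2013.42 − $139.11 = $1874.31
State withholding: $1874.31 × 0.075 = $140.57
Social Security (OASDI): only $184835.85 − $183215.08 = $1620.77 of this check is subject → $1620.77 × 0.04 = $64.83
Legal plan premium: $107.47
Total deductions = $28.37 + $110.74 + $140.57 + $64.83 + $107.47 = $451.98
Net pay = $2013.42 − $451.98 = $1561.44

$1561.44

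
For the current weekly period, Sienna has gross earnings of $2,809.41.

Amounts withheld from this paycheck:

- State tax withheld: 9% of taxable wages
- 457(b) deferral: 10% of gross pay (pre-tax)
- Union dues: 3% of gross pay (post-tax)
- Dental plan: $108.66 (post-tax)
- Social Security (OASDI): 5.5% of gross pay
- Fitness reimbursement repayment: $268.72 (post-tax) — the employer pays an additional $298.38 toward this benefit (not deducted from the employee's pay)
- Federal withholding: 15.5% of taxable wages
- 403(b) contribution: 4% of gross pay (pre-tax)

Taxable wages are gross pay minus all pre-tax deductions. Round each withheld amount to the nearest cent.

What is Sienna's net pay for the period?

457(b) deferral: $2,809.41 × 0.1 = $280.94
403(b) contribution: $2,809.41 × 0.04 = $112.38
Pre-tax total = $280.94 + $112.38 = $393.32
Taxable wages = $2,809.41 − $393.32 = $2,416.09
State tax withheld: $2,416.09 × 0.09 = $217.45
Federal withholding: $2,416.09 × 0.155 = $374.49
Social Security (OASDI): $2,809.41 × 0.055 = $154.52
Union dues: $2,809.41 × 0.03 = $84.28
Fitness reimbursement repayment: $268.72
Dental plan: $108.66
(Employer's $298.38 toward fitness reimbursement repayment is not withheld from the employee.)
Total deductions = $280.94 + $112.38 + $217.45 + $374.49 + $154.52 + $84.28 + $268.72 + $108.66 = $1,601.44
Net pay = $2,809.41 − $1,601.44 = $1,207.97

$1,207.97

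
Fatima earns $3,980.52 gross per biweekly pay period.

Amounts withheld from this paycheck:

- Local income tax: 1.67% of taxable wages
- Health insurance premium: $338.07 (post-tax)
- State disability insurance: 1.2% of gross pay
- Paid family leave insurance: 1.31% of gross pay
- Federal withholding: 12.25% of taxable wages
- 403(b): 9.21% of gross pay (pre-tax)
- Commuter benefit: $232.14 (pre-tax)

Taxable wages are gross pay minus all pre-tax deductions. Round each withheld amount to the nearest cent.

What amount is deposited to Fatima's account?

$2,473.04

Commuter benefit: $232.14
403(b): $3,980.52 × 0.0921 = $366.61
Pre-tax total = $232.14 + $366.61 = $598.75
Taxable wages = $3,980.52 − $598.75 = $3,381.77
Federal withholding: $3,381.77 × 0.1225 = $414.27
Local income tax: $3,381.77 × 0.0167 = $56.48
State disability insurance: $3,980.52 × 0.012 = $47.77
Paid family leave insurance: $3,980.52 × 0.0131 = $52.14
Health insurance premium: $338.07
Total deductions = $232.14 + $366.61 + $414.27 + $56.48 + $47.77 + $52.14 + $338.07 = $1,507.48
Net pay = $3,980.52 − $1,507.48 = $2,473.04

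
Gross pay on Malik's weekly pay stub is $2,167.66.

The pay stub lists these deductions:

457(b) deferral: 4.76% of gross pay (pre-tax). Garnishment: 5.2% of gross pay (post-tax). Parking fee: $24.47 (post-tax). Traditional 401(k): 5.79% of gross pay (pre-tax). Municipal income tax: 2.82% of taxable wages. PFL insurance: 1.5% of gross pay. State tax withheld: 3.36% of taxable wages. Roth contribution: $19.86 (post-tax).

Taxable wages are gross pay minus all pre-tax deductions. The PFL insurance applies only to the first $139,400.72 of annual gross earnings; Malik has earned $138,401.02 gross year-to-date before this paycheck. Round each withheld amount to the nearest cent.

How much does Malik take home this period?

Traditional 401(k): $2,167.66 × 0.0579 = $125.51
457(b) deferral: $2,167.66 × 0.0476 = $103.18
Pre-tax total = $125.51 + $103.18 = $228.69
Taxable wages = $2,167.66 − $228.69 = $1,938.97
State tax withheld: $1,938.97 × 0.0336 = $65.15
Municipal income tax: $1,938.97 × 0.0282 = $54.68
PFL insurance: only $139,400.72 − $138,401.02 = $999.70 of this check is subject → $999.70 × 0.015 = $15.00
Garnishment: $2,167.66 × 0.052 = $112.72
Parking fee: $24.47
Roth contribution: $19.86
Total deductions = $125.51 + $103.18 + $65.15 + $54.68 + $15.00 + $112.72 + $24.47 + $19.86 = $520.57
Net pay = $2,167.66 − $520.57 = $1,647.09

$1,647.09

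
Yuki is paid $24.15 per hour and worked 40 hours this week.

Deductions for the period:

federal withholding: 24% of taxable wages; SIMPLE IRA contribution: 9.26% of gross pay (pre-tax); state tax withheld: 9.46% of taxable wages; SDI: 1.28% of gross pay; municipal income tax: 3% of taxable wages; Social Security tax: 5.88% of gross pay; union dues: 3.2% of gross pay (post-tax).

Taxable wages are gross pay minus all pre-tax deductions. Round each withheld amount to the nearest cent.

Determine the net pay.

$456.89

Gross pay: 40 × $24.15 = $966.00
SIMPLE IRA contribution: $966.00 × 0.0926 = $89.45
Taxable wages = $966.00 − $89.45 = $876.55
Municipal income tax: $876.55 × 0.03 = $26.30
Federal withholding: $876.55 × 0.24 = $210.37
State tax withheld: $876.55 × 0.0946 = $82.92
SDI: $966.00 × 0.0128 = $12.36
Social Security tax: $966.00 × 0.0588 = $56.80
Union dues: $966.00 × 0.032 = $30.91
Total deductions = $89.45 + $26.30 + $210.37 + $82.92 + $12.36 + $56.80 + $30.91 = $509.11
Net pay = $966.00 − $509.11 = $456.89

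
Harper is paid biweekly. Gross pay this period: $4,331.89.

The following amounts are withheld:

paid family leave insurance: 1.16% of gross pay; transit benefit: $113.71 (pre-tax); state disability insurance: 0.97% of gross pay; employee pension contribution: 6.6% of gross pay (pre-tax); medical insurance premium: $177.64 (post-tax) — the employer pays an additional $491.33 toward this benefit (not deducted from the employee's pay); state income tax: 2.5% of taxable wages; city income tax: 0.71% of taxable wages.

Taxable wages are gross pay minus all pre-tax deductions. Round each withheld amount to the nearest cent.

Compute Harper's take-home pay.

Employee pension contribution: $4,331.89 × 0.066 = $285.90
Transit benefit: $113.71
Pre-tax total = $285.90 + $113.71 = $399.61
Taxable wages = $4,331.89 − $399.61 = $3,932.28
City income tax: $3,932.28 × 0.0071 = $27.92
State income tax: $3,932.28 × 0.025 = $98.31
Paid family leave insurance: $4,331.89 × 0.0116 = $50.25
State disability insurance: $4,331.89 × 0.0097 = $42.02
Medical insurance premium: $177.64
(Employer's $491.33 toward medical insurance premium is not withheld from the employee.)
Total deductions = $285.90 + $113.71 + $27.92 + $98.31 + $50.25 + $42.02 + $177.64 = $795.75
Net pay = $4,331.89 − $795.75 = $3,536.14

$3,536.14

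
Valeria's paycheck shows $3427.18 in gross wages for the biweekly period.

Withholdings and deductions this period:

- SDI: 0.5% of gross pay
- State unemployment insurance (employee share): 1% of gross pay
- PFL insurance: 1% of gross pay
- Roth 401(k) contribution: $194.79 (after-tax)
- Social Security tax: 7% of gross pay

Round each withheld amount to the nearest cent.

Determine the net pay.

SDI: $3427.18 × 0.005 = $17.14
PFL insurance: $3427.18 × 0.01 = $34.27
Social Security tax: $3427.18 × 0.07 = $239.90
State unemployment insurance (employee share): $3427.18 × 0.01 = $34.27
Roth 401(k) contribution: $194.79
Total deductions = $17.14 + $34.27 + $239.90 + $34.27 + $194.79 = $520.37
Net pay = $3427.18 − $520.37 = $2906.81

$2906.81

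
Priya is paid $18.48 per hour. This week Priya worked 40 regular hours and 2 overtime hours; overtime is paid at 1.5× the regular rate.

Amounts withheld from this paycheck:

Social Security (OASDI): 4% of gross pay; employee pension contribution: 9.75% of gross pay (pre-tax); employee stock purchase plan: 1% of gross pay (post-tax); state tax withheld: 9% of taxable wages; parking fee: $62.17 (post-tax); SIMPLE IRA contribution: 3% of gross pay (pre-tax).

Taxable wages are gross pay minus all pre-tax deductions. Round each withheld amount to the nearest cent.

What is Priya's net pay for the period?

Regular pay: 40 × $18.48 = $739.20
Overtime pay: 2 × $18.48 × 1.5 = $55.44
Gross pay = $739.20 + $55.44 = $794.64
SIMPLE IRA contribution: $794.64 × 0.03 = $23.84
Employee pension contribution: $794.64 × 0.0975 = $77.48
Pre-tax total = $23.84 + $77.48 = $101.32
Taxable wages = $794.64 − $101.32 = $693.32
State tax withheld: $693.32 × 0.09 = $62.40
Social Security (OASDI): $794.64 × 0.04 = $31.79
Parking fee: $62.17
Employee stock purchase plan: $794.64 × 0.01 = $7.95
Total deductions = $23.84 + $77.48 + $62.40 + $31.79 + $62.17 + $7.95 = $265.63
Net pay = $794.64 − $265.63 = $529.01

$529.01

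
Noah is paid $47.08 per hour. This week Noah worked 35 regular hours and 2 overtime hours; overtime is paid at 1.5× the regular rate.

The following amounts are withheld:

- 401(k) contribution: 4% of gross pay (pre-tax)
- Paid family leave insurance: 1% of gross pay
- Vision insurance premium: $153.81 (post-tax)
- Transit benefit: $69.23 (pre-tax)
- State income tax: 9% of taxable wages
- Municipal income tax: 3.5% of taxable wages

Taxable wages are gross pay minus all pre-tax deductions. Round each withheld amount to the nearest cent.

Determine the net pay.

Regular pay: 35 × $47.08 = $1,647.80
Overtime pay: 2 × $47.08 × 1.5 = $141.24
Gross pay = $1,647.80 + $141.24 = $1,789.04
401(k) contribution: $1,789.04 × 0.04 = $71.56
Transit benefit: $69.23
Pre-tax total = $71.56 + $69.23 = $140.79
Taxable wages = $1,789.04 − $140.79 = $1,648.25
Municipal income tax: $1,648.25 × 0.035 = $57.69
State income tax: $1,648.25 × 0.09 = $148.34
Paid family leave insurance: $1,789.04 × 0.01 = $17.89
Vision insurance premium: $153.81
Total deductions = $71.56 + $69.23 + $57.69 + $148.34 + $17.89 + $153.81 = $518.52
Net pay = $1,789.04 − $518.52 = $1,270.52

$1,270.52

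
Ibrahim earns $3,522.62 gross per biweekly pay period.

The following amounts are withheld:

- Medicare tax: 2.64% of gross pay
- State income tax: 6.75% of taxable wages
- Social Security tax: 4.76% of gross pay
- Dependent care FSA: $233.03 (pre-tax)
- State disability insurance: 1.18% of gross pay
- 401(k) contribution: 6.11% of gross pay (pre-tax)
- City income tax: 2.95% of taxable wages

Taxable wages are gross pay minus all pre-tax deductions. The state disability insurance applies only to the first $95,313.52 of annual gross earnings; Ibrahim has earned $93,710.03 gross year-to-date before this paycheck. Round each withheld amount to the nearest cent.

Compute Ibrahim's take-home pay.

Dependent care FSA: $233.03
401(k) contribution: $3,522.62 × 0.0611 = $215.23
Pre-tax total = $233.03 + $215.23 = $448.26
Taxable wages = $3,522.62 − $448.26 = $3,074.36
City income tax: $3,074.36 × 0.0295 = $90.69
State income tax: $3,074.36 × 0.0675 = $207.52
Social Security tax: $3,522.62 × 0.0476 = $167.68
State disability insurance: only $95,313.52 − $93,710.03 = $1,603.49 of this check is subject → $1,603.49 × 0.0118 = $18.92
Medicare tax: $3,522.62 × 0.0264 = $93.00
Total deductions = $233.03 + $215.23 + $90.69 + $207.52 + $167.68 + $18.92 + $93.00 = $1,026.07
Net pay = $3,522.62 − $1,026.07 = $2,496.55

$2,496.55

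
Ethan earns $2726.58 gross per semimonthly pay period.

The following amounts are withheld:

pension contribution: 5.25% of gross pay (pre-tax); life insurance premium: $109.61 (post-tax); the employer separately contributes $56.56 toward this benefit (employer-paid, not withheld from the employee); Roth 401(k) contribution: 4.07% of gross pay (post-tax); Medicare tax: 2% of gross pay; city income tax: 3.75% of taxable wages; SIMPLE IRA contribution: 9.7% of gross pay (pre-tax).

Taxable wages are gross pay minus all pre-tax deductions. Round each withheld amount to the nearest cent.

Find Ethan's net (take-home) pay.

$1956.88

SIMPLE IRA contribution: $2726.58 × 0.097 = $264.48
Pension contribution: $2726.58 × 0.0525 = $143.15
Pre-tax total = $264.48 + $143.15 = $407.63
Taxable wages = $2726.58 − $407.63 = $2318.95
City income tax: $2318.95 × 0.0375 = $86.96
Medicare tax: $2726.58 × 0.02 = $54.53
Roth 401(k) contribution: $2726.58 × 0.0407 = $110.97
Life insurance premium: $109.61
(Employer's $56.56 toward life insurance premium is not withheld from the employee.)
Total deductions = $264.48 + $143.15 + $86.96 + $54.53 + $110.97 + $109.61 = $769.70
Net pay = $2726.58 − $769.70 = $1956.88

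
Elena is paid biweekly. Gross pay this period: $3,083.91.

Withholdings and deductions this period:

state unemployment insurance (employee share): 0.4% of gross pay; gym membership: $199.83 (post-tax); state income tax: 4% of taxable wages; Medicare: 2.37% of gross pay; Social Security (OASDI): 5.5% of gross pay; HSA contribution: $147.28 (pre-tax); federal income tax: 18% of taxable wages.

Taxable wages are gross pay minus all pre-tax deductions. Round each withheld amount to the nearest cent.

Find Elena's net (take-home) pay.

$1,835.69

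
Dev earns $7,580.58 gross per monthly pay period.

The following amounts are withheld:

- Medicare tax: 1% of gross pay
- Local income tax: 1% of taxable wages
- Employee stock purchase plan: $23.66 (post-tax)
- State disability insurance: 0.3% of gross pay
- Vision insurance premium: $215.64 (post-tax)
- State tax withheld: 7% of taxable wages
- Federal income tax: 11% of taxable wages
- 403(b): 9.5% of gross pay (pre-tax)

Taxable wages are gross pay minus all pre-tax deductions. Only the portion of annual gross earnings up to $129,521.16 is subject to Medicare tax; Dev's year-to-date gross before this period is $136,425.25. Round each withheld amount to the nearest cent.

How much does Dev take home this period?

$5,294.90

403(b): $7,580.58 × 0.095 = $720.16
Taxable wages = $7,580.58 − $720.16 = $6,860.42
Local income tax: $6,860.42 × 0.01 = $68.60
State tax withheld: $6,860.42 × 0.07 = $480.23
Federal income tax: $6,860.42 × 0.11 = $754.65
State disability insurance: $7,580.58 × 0.003 = $22.74
Medicare tax: annual cap $129,521.16 already reached (YTD $136,425.25), so $0.00
Employee stock purchase plan: $23.66
Vision insurance premium: $215.64
Total deductions = $720.16 + $68.60 + $480.23 + $754.65 + $22.74 + $0.00 + $23.66 + $215.64 = $2,285.68
Net pay = $7,580.58 − $2,285.68 = $5,294.90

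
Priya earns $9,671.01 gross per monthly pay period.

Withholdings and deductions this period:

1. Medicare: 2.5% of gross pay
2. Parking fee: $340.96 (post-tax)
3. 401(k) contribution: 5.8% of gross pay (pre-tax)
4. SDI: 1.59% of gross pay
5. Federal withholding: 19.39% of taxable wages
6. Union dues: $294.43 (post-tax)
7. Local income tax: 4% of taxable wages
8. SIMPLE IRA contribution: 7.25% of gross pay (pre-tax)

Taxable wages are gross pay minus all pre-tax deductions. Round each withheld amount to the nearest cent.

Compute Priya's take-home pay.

401(k) contribution: $9,671.01 × 0.058 = $560.92
SIMPLE IRA contribution: $9,671.01 × 0.0725 = $701.15
Pre-tax total = $560.92 + $701.15 = $1,262.07
Taxable wages = $9,671.01 − $1,262.07 = $8,408.94
Federal withholding: $8,408.94 × 0.1939 = $1,630.49
Local income tax: $8,408.94 × 0.04 = $336.36
Medicare: $9,671.01 × 0.025 = $241.78
SDI: $9,671.01 × 0.0159 = $153.77
Parking fee: $340.96
Union dues: $294.43
Total deductions = $560.92 + $701.15 + $1,630.49 + $336.36 + $241.78 + $153.77 + $340.96 + $294.43 = $4,259.86
Net pay = $9,671.01 − $4,259.86 = $5,411.15

$5,411.15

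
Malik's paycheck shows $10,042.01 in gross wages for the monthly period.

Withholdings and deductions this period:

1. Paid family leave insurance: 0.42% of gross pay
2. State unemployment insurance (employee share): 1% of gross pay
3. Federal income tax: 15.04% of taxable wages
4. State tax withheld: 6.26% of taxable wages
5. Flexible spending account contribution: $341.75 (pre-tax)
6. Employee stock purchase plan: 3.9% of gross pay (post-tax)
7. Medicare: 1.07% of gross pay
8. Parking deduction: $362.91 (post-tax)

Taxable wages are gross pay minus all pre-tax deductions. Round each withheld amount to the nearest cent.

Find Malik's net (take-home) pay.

Flexible spending account contribution: $341.75
Taxable wages = $10,042.01 − $341.75 = $9,700.26
State tax withheld: $9,700.26 × 0.0626 = $607.24
Federal income tax: $9,700.26 × 0.1504 = $1,458.92
Paid family leave insurance: $10,042.01 × 0.0042 = $42.18
State unemployment insurance (employee share): $10,042.01 × 0.01 = $100.42
Medicare: $10,042.01 × 0.0107 = $107.45
Employee stock purchase plan: $10,042.01 × 0.039 = $391.64
Parking deduction: $362.91
Total deductions = $341.75 + $607.24 + $1,458.92 + $42.18 + $100.42 + $107.45 + $391.64 + $362.91 = $3,412.51
Net pay = $10,042.01 − $3,412.51 = $6,629.50

$6,629.50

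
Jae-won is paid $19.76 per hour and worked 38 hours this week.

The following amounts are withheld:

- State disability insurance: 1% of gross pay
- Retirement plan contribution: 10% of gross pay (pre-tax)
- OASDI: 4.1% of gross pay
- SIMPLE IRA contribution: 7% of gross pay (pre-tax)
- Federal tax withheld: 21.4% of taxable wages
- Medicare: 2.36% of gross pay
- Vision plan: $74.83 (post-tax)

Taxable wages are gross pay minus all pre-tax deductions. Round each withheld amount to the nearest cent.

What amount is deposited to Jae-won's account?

$359.01

Gross pay: 38 × $19.76 = $750.88
SIMPLE IRA contribution: $750.88 × 0.07 = $52.56
Retirement plan contribution: $750.88 × 0.1 = $75.09
Pre-tax total = $52.56 + $75.09 = $127.65
Taxable wages = $750.88 − $127.65 = $623.23
Federal tax withheld: $623.23 × 0.214 = $133.37
State disability insurance: $750.88 × 0.01 = $7.51
OASDI: $750.88 × 0.041 = $30.79
Medicare: $750.88 × 0.0236 = $17.72
Vision plan: $74.83
Total deductions = $52.56 + $75.09 + $133.37 + $7.51 + $30.79 + $17.72 + $74.83 = $391.87
Net pay = $750.88 − $391.87 = $359.01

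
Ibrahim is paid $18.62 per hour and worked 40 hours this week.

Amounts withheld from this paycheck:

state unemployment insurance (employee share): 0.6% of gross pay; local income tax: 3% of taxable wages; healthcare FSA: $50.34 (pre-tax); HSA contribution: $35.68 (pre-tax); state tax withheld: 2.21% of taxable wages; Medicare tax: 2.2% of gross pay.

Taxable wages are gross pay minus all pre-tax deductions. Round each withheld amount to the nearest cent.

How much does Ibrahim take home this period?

Gross pay: 40 × $18.62 = $744.80
HSA contribution: $35.68
Healthcare FSA: $50.34
Pre-tax total = $35.68 + $50.34 = $86.02
Taxable wages = $744.80 − $86.02 = $658.78
State tax withheld: $658.78 × 0.0221 = $14.56
Local income tax: $658.78 × 0.03 = $19.76
State unemployment insurance (employee share): $744.80 × 0.006 = $4.47
Medicare tax: $744.80 × 0.022 = $16.39
Total deductions = $35.68 + $50.34 + $14.56 + $19.76 + $4.47 + $16.39 = $141.20
Net pay = $744.80 − $141.20 = $603.60

$603.60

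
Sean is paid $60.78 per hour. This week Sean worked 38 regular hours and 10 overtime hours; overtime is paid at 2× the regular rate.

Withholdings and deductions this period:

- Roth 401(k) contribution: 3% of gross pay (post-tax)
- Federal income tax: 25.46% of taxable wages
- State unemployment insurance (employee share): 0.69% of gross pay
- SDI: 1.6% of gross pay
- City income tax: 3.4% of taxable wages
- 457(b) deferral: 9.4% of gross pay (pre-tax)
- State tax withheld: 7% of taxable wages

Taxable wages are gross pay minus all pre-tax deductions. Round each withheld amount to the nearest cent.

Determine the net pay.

Regular pay: 38 × $60.78 = $2,309.64
Overtime pay: 10 × $60.78 × 2 = $1,215.60
Gross pay = $2,309.64 + $1,215.60 = $3,525.24
457(b) deferral: $3,525.24 × 0.094 = $331.37
Taxable wages = $3,525.24 − $331.37 = $3,193.87
State tax withheld: $3,193.87 × 0.07 = $223.57
City income tax: $3,193.87 × 0.034 = $108.59
Federal income tax: $3,193.87 × 0.2546 = $813.16
State unemployment insurance (employee share): $3,525.24 × 0.0069 = $24.32
SDI: $3,525.24 × 0.016 = $56.40
Roth 401(k) contribution: $3,525.24 × 0.03 = $105.76
Total deductions = $331.37 + $223.57 + $108.59 + $813.16 + $24.32 + $56.40 + $105.76 = $1,663.17
Net pay = $3,525.24 − $1,663.17 = $1,862.07

$1,862.07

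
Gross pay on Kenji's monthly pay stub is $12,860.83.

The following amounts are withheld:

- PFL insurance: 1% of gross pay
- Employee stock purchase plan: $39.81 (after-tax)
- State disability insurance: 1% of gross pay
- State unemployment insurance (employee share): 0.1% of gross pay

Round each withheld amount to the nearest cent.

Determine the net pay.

$12,550.94

State unemployment insurance (employee share): $12,860.83 × 0.001 = $12.86
PFL insurance: $12,860.83 × 0.01 = $128.61
State disability insurance: $12,860.83 × 0.01 = $128.61
Employee stock purchase plan: $39.81
Total deductions = $12.86 + $128.61 + $128.61 + $39.81 = $309.89
Net pay = $12,860.83 − $309.89 = $12,550.94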